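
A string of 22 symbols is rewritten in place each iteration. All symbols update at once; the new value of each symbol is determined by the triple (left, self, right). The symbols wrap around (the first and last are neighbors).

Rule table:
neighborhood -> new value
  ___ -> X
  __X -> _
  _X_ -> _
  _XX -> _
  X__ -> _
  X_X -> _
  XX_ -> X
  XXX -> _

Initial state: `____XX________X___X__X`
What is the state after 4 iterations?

_XX_______X_XXX___XX__

_XX__X_XXXXXX___X_____
__X_________X_X___XXXX
____XXXXXXX_____X____X
_XX_______X_XXX___XX__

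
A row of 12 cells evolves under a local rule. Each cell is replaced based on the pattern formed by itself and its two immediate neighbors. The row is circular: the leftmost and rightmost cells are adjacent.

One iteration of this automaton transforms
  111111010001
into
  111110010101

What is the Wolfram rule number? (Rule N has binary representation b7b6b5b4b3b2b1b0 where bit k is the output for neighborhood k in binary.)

position 0: 111 → 1  (bit 7 = 1)
position 5: 110 → 0  (bit 6 = 0)
position 6: 101 → 0  (bit 5 = 0)
position 8: 100 → 0  (bit 4 = 0)
position 11: 011 → 1  (bit 3 = 1)
position 7: 010 → 1  (bit 2 = 1)
position 10: 001 → 0  (bit 1 = 0)
position 9: 000 → 1  (bit 0 = 1)
bits b7..b0 = 10001101 = 141

141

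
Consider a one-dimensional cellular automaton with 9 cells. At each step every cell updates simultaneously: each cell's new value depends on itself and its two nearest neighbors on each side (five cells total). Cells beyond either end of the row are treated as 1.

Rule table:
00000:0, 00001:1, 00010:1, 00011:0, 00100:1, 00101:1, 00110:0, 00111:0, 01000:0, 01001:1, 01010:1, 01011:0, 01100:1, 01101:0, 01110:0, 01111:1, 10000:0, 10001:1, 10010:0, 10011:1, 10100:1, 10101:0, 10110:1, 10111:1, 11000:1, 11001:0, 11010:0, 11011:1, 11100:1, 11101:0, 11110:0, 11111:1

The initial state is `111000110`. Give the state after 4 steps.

001100001

step 1: 101110001
step 2: 011011100
step 3: 110110101
step 4: 001100001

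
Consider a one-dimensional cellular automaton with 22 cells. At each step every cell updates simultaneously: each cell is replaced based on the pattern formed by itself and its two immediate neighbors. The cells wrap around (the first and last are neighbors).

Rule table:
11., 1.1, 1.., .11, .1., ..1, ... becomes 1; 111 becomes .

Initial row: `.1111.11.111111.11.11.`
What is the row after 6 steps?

.1111....111111.......

11..111111....11111111
.1111....111111.......
11..111111....11111111  (repeats step 1; period 2)
step 6: .1111....111111.......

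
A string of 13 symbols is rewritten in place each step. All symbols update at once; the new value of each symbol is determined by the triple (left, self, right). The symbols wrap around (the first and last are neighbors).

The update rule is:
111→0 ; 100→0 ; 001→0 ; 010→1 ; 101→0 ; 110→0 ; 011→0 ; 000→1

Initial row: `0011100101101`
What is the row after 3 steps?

step 1: 0000000100001
step 2: 0111110101101
step 3: 0000000100001

0000000100001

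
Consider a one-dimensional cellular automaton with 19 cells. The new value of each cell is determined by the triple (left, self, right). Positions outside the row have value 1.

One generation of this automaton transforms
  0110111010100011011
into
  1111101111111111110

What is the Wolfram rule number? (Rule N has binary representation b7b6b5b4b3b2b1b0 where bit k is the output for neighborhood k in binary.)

position 5: 111 → 0  (bit 7 = 0)
position 2: 110 → 1  (bit 6 = 1)
position 0: 101 → 1  (bit 5 = 1)
position 11: 100 → 1  (bit 4 = 1)
position 1: 011 → 1  (bit 3 = 1)
position 8: 010 → 1  (bit 2 = 1)
position 13: 001 → 1  (bit 1 = 1)
position 12: 000 → 1  (bit 0 = 1)
bits b7..b0 = 01111111 = 127

127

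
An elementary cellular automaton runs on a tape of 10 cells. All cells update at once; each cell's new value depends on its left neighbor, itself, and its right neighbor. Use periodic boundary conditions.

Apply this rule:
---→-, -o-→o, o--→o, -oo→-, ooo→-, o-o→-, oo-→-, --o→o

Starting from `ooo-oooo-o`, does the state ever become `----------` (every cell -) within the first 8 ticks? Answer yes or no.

tick 1: ----------
all cells are - at tick 1

yes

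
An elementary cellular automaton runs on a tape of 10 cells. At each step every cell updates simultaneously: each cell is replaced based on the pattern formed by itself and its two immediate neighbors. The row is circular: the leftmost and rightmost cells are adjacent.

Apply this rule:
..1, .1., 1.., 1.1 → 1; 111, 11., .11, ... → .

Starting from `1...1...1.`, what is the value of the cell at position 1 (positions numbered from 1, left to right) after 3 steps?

11.111.111
..1...1...
.111.111..
position 1 holds .

.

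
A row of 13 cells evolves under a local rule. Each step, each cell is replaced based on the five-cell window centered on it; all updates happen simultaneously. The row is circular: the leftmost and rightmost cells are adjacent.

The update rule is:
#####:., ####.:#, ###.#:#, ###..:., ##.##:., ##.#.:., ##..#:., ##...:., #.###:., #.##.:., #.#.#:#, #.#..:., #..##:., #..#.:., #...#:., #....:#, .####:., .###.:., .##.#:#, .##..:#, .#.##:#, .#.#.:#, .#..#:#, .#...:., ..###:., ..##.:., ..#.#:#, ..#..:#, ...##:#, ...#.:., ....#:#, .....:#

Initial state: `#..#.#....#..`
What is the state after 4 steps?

##.##..##.##.
.#..#...#..#.
.##.#...##.##
..#....#.#..#

..#....#.#..#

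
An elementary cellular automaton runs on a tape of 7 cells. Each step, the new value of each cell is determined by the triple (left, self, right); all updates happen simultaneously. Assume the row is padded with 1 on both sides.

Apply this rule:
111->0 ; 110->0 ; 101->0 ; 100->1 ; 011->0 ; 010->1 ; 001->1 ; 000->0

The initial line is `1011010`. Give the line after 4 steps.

0101101

0000010
1000110
0101000
0101101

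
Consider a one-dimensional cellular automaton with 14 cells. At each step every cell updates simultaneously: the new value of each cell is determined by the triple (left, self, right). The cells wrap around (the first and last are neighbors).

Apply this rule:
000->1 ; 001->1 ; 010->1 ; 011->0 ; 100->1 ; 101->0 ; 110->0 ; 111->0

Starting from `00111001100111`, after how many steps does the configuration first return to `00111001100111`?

11000110011000
00111001100111

2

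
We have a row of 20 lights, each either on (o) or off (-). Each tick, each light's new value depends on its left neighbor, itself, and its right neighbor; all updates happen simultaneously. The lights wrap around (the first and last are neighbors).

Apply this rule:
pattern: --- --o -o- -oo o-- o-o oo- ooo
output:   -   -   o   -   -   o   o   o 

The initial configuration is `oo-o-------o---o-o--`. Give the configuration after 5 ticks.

-ooo-------o---ooo--
--oo-------o----oo--
---o-------o-----o--
---o-------o-----o--  (fixed point — unchanged through tick 5)

---o-------o-----o--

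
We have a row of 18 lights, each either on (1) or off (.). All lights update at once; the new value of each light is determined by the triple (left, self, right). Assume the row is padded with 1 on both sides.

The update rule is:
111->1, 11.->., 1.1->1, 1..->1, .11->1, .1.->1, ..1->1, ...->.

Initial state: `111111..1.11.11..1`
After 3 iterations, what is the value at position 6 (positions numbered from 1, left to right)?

1

11111.11111.11.111
1111.11111.11.1111
111.11111.11.11111
position 6 holds 1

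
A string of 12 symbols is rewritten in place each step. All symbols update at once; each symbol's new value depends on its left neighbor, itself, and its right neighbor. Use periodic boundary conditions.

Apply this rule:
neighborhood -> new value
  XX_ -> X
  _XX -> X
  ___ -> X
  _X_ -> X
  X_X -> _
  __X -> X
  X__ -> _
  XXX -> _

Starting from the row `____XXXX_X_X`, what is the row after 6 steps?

_X_XX_XX_X_X

_XXXX__X_X_X
_X__X_XX_X_X
_X_XX_XX_X_X
_X_XX_XX_X_X  (fixed point — unchanged through step 6)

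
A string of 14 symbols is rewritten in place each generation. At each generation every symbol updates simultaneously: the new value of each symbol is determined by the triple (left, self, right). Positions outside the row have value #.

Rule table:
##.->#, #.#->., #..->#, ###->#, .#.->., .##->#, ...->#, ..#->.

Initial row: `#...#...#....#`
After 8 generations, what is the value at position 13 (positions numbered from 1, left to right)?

###..##..###.#
####.###.###.#
####.###.###.#  (fixed point — unchanged through generation 8)
position 13 holds .

.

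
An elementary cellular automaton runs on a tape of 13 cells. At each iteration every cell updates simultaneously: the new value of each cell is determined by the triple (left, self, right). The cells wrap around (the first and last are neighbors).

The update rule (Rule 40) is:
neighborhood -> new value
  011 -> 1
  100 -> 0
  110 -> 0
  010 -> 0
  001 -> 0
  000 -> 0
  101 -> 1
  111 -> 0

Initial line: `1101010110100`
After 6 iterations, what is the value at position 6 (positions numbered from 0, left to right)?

0

1010101101000
0101011010000
0010110100000
0001101000000
0001010000000
0000100000000
position 6 holds 0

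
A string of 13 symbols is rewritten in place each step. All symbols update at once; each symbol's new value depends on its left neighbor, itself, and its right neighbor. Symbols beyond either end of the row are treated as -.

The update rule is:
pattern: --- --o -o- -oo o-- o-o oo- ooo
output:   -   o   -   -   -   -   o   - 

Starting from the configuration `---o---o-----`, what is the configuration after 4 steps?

step 1: --o---o------
step 2: -o---o-------
step 3: o---o--------
step 4: ---o---------

---o---------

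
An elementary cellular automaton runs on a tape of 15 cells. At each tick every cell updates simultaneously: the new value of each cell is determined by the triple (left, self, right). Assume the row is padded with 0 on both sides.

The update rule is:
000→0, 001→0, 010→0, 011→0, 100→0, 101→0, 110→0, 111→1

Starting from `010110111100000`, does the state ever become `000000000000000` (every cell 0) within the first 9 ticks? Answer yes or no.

yes

tick 1: 000000011000000
tick 2: 000000000000000
all cells are 0 at tick 2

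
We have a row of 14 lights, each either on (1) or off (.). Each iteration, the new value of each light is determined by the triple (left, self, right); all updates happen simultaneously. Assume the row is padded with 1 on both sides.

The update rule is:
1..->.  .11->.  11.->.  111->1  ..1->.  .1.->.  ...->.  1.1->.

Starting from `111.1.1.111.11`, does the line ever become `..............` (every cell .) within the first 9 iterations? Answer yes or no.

yes

11.......1...1
1.............
..............
all cells are . at iteration 3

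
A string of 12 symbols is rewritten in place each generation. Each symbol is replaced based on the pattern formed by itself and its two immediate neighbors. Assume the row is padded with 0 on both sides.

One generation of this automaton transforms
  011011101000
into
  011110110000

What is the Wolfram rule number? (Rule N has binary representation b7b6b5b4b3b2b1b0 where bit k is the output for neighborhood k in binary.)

position 5: 111 → 0  (bit 7 = 0)
position 2: 110 → 1  (bit 6 = 1)
position 3: 101 → 1  (bit 5 = 1)
position 9: 100 → 0  (bit 4 = 0)
position 1: 011 → 1  (bit 3 = 1)
position 8: 010 → 0  (bit 2 = 0)
position 0: 001 → 0  (bit 1 = 0)
position 10: 000 → 0  (bit 0 = 0)
bits b7..b0 = 01101000 = 104

104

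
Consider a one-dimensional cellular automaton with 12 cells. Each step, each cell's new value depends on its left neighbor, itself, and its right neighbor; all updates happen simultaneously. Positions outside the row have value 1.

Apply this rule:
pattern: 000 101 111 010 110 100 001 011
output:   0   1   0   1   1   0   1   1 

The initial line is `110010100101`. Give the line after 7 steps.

001000111110

010111101111
111100111000
000101101001
001111111011
011000001110
111000011011
001000111110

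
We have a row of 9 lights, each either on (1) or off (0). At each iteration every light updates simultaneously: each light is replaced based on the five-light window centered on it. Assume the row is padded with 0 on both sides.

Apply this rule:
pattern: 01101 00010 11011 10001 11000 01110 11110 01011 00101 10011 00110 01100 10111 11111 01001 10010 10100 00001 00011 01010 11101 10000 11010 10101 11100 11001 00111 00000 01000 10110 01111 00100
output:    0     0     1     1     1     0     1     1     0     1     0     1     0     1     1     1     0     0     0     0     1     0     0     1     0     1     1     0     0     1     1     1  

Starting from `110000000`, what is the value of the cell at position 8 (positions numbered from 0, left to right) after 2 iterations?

011000000
001100000
position 8 holds 0

0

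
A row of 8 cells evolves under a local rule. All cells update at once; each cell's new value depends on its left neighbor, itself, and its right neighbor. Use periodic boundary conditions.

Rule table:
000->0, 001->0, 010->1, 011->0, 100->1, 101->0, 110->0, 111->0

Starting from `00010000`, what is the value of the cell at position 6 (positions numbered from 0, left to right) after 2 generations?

0

00011000
00000100
position 6 holds 0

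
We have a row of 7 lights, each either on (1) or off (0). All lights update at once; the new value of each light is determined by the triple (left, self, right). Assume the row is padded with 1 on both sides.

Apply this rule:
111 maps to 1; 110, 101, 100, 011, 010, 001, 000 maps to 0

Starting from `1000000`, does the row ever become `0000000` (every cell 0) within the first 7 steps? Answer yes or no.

yes

0000000
all cells are 0 at step 1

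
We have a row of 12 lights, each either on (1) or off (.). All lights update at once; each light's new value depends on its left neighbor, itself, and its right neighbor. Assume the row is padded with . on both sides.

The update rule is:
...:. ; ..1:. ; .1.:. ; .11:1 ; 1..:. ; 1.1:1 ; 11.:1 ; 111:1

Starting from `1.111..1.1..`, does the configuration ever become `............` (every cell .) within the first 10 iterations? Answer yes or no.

no

.1111...1...
.1111.......
.1111.......  (fixed point — unchanged through iteration 10)
iteration 10 is .1111......., still not uniform .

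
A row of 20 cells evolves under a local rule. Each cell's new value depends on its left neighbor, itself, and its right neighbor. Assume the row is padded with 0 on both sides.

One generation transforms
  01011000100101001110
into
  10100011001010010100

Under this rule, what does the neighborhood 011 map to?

At position 3 the neighborhood is 011; the next row has 0 there.

0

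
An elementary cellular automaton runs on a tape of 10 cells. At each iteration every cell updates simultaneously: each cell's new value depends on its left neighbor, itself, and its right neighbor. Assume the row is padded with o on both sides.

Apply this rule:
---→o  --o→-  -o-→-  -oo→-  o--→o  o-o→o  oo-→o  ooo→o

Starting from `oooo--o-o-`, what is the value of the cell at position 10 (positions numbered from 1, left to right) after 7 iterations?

iteration 1: ooooo--o-o
iteration 2: oooooo--o-
iteration 3: ooooooo--o
iteration 4: oooooooo--
iteration 5: ooooooooo-
iteration 6: oooooooooo
iteration 7: oooooooooo
position 10 holds o

o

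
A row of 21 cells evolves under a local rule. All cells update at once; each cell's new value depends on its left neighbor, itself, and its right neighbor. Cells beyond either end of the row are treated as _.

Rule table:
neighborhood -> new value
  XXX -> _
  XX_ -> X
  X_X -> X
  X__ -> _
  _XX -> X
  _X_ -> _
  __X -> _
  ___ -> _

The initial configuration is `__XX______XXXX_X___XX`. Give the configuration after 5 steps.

__XX_________XX____XX

__XX______X__XX____XX
__XX_________XX____XX
__XX_________XX____XX  (fixed point — unchanged through step 5)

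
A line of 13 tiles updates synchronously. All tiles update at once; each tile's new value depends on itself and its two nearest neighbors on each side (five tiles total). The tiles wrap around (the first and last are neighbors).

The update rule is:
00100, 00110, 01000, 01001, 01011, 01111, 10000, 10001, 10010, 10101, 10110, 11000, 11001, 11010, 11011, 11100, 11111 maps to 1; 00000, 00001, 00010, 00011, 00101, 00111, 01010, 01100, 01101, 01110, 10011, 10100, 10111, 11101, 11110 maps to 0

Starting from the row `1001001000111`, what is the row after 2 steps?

0111111011101

1111111110010
0111111011101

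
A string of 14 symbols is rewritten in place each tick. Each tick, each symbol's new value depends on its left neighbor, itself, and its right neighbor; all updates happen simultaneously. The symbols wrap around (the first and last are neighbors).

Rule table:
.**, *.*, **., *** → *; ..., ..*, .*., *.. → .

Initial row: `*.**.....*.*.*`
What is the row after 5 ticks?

tick 1: ****......*.**
tick 2: ****.......***
tick 3: ****.......***  (fixed point — unchanged through tick 5)

****.......***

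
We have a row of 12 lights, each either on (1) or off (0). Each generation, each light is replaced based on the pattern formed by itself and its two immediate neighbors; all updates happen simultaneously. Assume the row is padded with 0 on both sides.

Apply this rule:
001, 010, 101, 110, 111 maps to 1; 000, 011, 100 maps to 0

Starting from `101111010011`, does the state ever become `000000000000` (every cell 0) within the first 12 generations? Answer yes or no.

no

110111110101
011011111111
101101111111
110110111111
011011011111
101101101111
110110110111
011011011011
101101101101
110110110111  (repeats generation 7; period 3)
generation 12: 101101101101
generation 12 is 101101101101, still not uniform 0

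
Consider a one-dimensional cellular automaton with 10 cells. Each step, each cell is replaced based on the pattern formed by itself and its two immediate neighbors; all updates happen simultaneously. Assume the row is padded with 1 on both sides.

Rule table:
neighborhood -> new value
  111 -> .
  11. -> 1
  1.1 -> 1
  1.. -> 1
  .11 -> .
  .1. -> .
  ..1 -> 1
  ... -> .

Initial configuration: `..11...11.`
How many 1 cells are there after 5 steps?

7

step 1: 11.11.1.11
step 2: .11.11.1..
step 3: 1.11.11.11
step 4: 11.11.11..
step 5: .11.11.111
count of 1: 7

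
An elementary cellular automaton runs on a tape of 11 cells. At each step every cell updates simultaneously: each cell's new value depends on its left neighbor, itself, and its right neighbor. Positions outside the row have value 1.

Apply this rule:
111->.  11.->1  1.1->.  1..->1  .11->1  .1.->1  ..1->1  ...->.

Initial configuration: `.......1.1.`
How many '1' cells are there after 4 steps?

6

1.....11.1.
11...111.1.
.11.11.1.1.
.11.11.1.1.
count of 1: 6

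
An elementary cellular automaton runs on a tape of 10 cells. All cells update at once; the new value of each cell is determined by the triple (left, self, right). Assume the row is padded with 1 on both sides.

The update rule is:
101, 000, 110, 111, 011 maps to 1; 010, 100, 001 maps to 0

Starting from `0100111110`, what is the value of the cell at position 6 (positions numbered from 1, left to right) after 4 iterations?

1

iteration 1: 1000111111
iteration 2: 1010111111
iteration 3: 1101111111
iteration 4: 1111111111
position 6 holds 1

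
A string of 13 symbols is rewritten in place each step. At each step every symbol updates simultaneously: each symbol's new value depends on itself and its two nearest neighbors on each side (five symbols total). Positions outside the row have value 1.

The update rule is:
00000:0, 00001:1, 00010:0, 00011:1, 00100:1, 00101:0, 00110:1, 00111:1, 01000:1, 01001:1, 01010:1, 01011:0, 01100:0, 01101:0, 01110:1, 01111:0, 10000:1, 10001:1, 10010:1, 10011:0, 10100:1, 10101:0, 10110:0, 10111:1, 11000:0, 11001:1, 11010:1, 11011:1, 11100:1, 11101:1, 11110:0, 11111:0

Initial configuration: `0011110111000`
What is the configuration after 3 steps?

0001111111111

1010011111011
1111010001110
0001111111111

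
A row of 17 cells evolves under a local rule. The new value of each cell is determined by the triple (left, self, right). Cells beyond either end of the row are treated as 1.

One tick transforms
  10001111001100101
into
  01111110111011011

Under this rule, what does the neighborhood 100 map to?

At position 1 the neighborhood is 100; the next row has 1 there.

1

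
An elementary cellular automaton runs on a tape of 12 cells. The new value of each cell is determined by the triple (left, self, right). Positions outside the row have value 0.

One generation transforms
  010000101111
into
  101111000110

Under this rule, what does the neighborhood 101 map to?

At position 7 the neighborhood is 101; the next row has 0 there.

0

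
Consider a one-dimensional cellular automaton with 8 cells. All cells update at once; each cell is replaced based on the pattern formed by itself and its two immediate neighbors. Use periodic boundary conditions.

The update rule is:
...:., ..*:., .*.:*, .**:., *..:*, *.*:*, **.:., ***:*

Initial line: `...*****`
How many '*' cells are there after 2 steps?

4

step 1: *...***.
step 2: **...*.*
count of *: 4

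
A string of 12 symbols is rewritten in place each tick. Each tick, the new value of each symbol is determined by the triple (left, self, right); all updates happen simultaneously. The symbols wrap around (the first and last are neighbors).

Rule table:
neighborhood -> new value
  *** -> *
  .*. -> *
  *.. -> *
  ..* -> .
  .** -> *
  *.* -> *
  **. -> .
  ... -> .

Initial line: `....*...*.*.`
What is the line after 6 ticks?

....**..****
*...*.*.***.
**..******.*
*.*.*****.**
.*******.***
*******.***.

*******.***.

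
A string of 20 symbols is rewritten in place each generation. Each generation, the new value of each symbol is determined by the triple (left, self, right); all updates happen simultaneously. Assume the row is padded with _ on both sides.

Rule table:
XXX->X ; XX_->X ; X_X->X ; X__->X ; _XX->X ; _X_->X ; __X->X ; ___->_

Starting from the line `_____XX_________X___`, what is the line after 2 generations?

___XXXXXX_____XXXXX_

____XXXX_______XXX__
___XXXXXX_____XXXXX_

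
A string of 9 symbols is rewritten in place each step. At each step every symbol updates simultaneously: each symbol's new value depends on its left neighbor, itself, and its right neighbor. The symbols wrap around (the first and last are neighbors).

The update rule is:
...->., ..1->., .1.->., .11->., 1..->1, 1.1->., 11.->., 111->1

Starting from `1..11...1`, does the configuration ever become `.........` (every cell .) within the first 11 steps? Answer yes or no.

no

.1...1...
..1...1..
...1...1.
....1...1
1....1...
.1....1..
..1....1.
...1....1
1...1....
.1...1...  (repeats step 1; period 9)
step 11: ..1...1..
step 11 is ..1...1.., still not uniform .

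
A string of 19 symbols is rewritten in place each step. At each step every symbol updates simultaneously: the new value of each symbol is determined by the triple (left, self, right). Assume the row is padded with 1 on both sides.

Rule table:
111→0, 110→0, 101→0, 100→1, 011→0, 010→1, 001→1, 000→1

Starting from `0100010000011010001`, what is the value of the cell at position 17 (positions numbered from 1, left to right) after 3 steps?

0111111111100011110
0000000000011100000
1111111111100011111
position 17 holds 1

1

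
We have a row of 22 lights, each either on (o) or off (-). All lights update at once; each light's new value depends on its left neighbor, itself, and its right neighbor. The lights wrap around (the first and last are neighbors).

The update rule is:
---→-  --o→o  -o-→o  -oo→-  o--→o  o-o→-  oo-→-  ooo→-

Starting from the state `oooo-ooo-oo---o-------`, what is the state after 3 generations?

-----------o-ooo-----o
o---------oo----o---oo
-o-------o--o--ooo-o--

-o-------o--o--ooo-o--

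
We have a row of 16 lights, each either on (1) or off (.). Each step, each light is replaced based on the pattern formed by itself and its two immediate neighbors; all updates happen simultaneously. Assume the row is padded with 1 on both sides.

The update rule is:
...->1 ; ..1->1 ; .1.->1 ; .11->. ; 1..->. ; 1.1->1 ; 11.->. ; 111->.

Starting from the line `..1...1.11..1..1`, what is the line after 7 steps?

.11.11.1111...1.

.11.1111...11.1.
1..1.....11..111
..11.1111...1...
.1..1.....111.11
11.11.1111...1..
..1..1.....111.1
.11.11.1111...1.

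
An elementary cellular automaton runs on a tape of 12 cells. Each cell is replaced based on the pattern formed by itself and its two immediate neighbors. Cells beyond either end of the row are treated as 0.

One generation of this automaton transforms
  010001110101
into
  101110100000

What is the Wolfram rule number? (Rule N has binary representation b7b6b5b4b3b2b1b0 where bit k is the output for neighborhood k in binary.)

147

position 6: 111 → 1  (bit 7 = 1)
position 7: 110 → 0  (bit 6 = 0)
position 8: 101 → 0  (bit 5 = 0)
position 2: 100 → 1  (bit 4 = 1)
position 5: 011 → 0  (bit 3 = 0)
position 1: 010 → 0  (bit 2 = 0)
position 0: 001 → 1  (bit 1 = 1)
position 3: 000 → 1  (bit 0 = 1)
bits b7..b0 = 10010011 = 147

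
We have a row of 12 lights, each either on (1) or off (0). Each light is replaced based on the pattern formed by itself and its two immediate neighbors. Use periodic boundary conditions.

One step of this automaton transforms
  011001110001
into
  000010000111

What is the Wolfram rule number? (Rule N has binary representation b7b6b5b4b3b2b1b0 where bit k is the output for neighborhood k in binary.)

7

position 6: 111 → 0  (bit 7 = 0)
position 2: 110 → 0  (bit 6 = 0)
position 0: 101 → 0  (bit 5 = 0)
position 3: 100 → 0  (bit 4 = 0)
position 1: 011 → 0  (bit 3 = 0)
position 11: 010 → 1  (bit 2 = 1)
position 4: 001 → 1  (bit 1 = 1)
position 9: 000 → 1  (bit 0 = 1)
bits b7..b0 = 00000111 = 7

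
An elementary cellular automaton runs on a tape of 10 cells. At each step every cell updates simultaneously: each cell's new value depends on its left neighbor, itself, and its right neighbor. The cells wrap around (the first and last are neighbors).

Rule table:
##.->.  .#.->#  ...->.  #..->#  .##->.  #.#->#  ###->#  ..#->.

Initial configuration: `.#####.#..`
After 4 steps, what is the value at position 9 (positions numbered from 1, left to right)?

#

..###.###.
...#.#.#.#
#..#######
.#..######
position 9 holds #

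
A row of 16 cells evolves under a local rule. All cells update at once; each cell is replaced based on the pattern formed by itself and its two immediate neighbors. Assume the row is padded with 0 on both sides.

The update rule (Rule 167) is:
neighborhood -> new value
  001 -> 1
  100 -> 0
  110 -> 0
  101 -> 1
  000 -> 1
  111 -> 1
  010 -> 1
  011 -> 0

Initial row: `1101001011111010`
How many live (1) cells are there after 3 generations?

0011011101110110
1100101010101000
0001111111111011
count of 1: 12

12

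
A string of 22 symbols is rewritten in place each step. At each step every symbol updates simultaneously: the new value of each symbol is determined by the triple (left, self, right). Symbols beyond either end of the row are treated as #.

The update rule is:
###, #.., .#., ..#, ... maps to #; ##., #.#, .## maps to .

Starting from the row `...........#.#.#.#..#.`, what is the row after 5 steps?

########.########.....

############.#.#.####.
###########..#.#..##..
##########.###.###..##
#########...#...#.##.#
########.########.....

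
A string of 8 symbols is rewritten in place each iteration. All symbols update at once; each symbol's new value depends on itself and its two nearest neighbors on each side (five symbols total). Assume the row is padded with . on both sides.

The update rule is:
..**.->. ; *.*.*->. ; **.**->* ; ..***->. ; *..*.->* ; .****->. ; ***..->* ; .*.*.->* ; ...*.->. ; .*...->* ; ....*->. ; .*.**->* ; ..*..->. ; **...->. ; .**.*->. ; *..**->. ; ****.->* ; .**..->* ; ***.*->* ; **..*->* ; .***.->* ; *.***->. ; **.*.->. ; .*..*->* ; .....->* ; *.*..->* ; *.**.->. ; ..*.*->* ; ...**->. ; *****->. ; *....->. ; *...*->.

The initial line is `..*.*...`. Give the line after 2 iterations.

....**.*

..****.*
....**.*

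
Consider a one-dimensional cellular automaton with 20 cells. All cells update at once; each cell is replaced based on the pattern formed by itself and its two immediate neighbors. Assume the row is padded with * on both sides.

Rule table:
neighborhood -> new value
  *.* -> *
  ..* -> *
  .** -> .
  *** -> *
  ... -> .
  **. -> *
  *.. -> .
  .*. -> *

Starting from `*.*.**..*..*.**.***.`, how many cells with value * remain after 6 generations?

17

****.*.**.***.**.***
*******.**.***.**.**
********.**.***.**.*
*********.**.***.**.
**********.**.***.**
***********.**.***.*
count of *: 17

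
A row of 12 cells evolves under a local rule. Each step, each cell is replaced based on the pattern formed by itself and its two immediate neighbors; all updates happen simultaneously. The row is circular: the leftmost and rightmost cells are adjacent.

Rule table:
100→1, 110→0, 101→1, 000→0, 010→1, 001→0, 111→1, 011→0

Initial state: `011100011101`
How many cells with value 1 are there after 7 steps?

7

101010001011
011111001101
101110100011
010101110001
111110101001
111101111100
011010111010
count of 1: 7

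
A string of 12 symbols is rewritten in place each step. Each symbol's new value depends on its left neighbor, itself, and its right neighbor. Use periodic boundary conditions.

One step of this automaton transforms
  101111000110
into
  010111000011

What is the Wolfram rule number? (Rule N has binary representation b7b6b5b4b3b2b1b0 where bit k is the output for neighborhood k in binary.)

224

position 3: 111 → 1  (bit 7 = 1)
position 5: 110 → 1  (bit 6 = 1)
position 1: 101 → 1  (bit 5 = 1)
position 6: 100 → 0  (bit 4 = 0)
position 2: 011 → 0  (bit 3 = 0)
position 0: 010 → 0  (bit 2 = 0)
position 8: 001 → 0  (bit 1 = 0)
position 7: 000 → 0  (bit 0 = 0)
bits b7..b0 = 11100000 = 224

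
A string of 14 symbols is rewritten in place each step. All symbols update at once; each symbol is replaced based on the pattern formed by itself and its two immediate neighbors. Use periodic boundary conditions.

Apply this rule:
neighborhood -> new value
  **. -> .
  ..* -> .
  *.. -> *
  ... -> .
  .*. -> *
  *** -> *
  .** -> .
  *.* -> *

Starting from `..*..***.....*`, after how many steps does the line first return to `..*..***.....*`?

28

*.**..*.*....*
.*..*.****....
.**.**.**.*...
...*..*..***..
...**.**..*.*.
.....*..*.****
*....**.**.**.
**.....*..*..*
*.*....**.**..
****.....*..*.
.**.*....**.**
*..***.....*..
**..*.*....**.
..*.****.....*
*.**.**.*....*
.*..*..***....
.**.**..*.*...
...*..*.****..
...**.**.**.*.
.....*..*..***
*....**.**..*.
**.....*..*.**
*.*....**.**.*
.***.....*..*.
..*.*....**.**
*.****.....*..
**.**.*....**.
..*..***.....*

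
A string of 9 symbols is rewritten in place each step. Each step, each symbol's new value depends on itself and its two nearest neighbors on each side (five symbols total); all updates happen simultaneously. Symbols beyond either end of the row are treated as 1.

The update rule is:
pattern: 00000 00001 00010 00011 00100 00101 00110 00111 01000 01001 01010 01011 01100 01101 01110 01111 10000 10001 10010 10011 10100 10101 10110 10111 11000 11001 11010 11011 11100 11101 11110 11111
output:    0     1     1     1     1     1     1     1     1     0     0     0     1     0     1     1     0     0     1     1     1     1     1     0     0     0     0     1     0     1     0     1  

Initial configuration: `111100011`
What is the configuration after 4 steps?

110000111
000011111
001111111
011111111

011111111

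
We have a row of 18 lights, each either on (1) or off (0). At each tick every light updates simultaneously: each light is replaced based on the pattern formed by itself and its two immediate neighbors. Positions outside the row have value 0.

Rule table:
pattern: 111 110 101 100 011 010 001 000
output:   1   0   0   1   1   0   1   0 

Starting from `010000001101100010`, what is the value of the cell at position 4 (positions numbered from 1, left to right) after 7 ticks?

0

101000011001010101
000100110110000000
001011100101000000
010011011000100000
101110010101010000
001101100000001000
011001010000010100
position 4 holds 0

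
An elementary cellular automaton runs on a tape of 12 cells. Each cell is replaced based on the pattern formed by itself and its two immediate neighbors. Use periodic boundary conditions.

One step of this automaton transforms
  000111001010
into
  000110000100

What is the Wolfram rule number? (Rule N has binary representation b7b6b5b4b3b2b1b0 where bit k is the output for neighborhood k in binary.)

position 4: 111 → 1  (bit 7 = 1)
position 5: 110 → 0  (bit 6 = 0)
position 9: 101 → 1  (bit 5 = 1)
position 6: 100 → 0  (bit 4 = 0)
position 3: 011 → 1  (bit 3 = 1)
position 8: 010 → 0  (bit 2 = 0)
position 2: 001 → 0  (bit 1 = 0)
position 0: 000 → 0  (bit 0 = 0)
bits b7..b0 = 10101000 = 168

168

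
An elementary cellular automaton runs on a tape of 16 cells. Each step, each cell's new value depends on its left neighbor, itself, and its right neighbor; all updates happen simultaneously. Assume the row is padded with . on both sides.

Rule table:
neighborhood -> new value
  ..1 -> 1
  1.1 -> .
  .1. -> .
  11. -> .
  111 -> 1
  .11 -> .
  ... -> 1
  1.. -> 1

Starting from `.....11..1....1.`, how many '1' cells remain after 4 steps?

step 1: 11111..11.1111.1
step 2: .111.11....11...
step 3: 1.1....1111..111
step 4: ...1111.11.11.1.
count of 1: 9

9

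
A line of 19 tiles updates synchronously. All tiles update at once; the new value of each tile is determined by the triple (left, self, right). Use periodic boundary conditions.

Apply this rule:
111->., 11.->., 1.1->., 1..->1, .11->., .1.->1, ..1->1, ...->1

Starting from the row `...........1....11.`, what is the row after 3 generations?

1111111111111111..1

generation 1: 1111111111111111..1
generation 2: ................11.
generation 3: 1111111111111111..1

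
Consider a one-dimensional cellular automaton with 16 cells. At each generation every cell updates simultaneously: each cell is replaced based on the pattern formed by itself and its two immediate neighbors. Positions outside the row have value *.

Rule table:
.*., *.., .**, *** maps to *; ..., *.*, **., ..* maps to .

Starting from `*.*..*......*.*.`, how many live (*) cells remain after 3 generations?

..**.**.....*.*.
*.*..*.*....*.*.
..**.*.**...*.*.
count of *: 7

7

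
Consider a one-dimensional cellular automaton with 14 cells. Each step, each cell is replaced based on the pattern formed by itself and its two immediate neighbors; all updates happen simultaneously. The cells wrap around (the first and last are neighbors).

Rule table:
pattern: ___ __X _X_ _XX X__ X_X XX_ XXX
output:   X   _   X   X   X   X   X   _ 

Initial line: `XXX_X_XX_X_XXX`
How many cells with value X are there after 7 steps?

11

__XXXXXXXXXX__
X_X________XXX
XXXXXXXXXX_X__
X________XXXX_
XXXXXXXX_X__XX
_______XXXX_X_
XXXXXX_X__XXXX
count of X: 11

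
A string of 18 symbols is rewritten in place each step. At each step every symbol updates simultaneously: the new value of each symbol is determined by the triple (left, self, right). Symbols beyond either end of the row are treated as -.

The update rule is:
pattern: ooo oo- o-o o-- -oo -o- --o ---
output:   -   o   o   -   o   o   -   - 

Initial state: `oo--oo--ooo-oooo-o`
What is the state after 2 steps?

oo--oo--o-ooo--ooo
oo--oo--ooo-o--o-o

oo--oo--ooo-o--o-o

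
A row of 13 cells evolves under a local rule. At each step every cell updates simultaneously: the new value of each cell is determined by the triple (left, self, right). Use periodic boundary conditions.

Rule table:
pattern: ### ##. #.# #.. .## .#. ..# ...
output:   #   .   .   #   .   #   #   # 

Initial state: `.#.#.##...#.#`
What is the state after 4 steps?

.#.#...####.#
.#.####.##..#
.#..##....###
.###..####.#.

.###..####.#.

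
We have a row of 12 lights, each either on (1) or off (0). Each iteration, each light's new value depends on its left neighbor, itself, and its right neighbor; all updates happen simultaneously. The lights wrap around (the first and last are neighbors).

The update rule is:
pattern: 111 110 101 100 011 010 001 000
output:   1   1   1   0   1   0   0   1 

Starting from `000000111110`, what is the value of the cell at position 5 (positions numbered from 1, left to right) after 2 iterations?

1

iteration 1: 111110111110
iteration 2: 111111111111
position 5 holds 1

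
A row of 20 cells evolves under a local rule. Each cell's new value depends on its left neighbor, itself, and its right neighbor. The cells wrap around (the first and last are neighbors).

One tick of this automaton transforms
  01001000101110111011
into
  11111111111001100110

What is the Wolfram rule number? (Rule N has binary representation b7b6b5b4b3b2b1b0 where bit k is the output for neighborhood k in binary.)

63

position 11: 111 → 0  (bit 7 = 0)
position 12: 110 → 0  (bit 6 = 0)
position 0: 101 → 1  (bit 5 = 1)
position 2: 100 → 1  (bit 4 = 1)
position 10: 011 → 1  (bit 3 = 1)
position 1: 010 → 1  (bit 2 = 1)
position 3: 001 → 1  (bit 1 = 1)
position 6: 000 → 1  (bit 0 = 1)
bits b7..b0 = 00111111 = 63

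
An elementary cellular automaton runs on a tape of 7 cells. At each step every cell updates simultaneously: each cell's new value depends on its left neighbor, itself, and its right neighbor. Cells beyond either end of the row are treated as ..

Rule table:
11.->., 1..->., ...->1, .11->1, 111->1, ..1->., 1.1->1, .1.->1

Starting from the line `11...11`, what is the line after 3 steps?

1..1.1.
1..111.
1..11..

1..11..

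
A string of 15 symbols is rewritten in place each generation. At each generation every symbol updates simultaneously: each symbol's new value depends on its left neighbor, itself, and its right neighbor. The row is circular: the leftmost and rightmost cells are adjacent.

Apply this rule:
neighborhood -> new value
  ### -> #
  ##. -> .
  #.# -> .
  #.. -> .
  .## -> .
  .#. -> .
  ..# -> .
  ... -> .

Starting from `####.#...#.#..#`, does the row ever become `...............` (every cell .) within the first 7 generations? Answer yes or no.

generation 1: ###............
generation 2: .#.............
generation 3: ...............
all cells are . at generation 3

yes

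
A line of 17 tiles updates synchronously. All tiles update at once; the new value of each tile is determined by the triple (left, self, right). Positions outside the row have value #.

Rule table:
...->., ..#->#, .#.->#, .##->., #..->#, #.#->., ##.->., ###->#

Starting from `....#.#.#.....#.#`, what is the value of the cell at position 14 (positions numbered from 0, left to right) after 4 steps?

.

#..##.#.##...##..
.##...#...#.#..##
...#.###.##.###.#
#.##..#......#...
position 14 holds .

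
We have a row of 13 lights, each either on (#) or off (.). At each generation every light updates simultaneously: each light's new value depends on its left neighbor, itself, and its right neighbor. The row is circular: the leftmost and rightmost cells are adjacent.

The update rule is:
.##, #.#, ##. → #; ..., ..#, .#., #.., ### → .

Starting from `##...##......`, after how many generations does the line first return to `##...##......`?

1

##...##......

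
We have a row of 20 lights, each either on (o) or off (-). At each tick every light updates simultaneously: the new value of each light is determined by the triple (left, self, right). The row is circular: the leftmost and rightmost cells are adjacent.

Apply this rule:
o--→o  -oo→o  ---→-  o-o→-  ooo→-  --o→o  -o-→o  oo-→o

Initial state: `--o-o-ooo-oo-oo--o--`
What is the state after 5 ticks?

-oo-o-o-o-oo-oooooo-
ooo-o-o-o-oo-o----oo
--o-o-o-o-oo-oo--oo-
-oo-o-o-o-oo-ooooooo
-oo-o-o-o-oo-o-----o

-oo-o-o-o-oo-o-----o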